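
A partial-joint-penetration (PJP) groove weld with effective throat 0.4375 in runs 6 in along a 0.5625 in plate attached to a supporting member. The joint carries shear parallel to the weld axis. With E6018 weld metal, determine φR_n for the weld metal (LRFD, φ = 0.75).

E60XX → F_EXX = 60 ksi.
Effective throat (given) t_e = 0.4375 in.
A_we = 0.4375 × 6 = 2.625 in².
F_nw = 0.6 F_EXX = 36 ksi.
φR_n = 0.75 × 36 × 2.625 = 70.88 kip.

φR_n ≈ 70.9 kip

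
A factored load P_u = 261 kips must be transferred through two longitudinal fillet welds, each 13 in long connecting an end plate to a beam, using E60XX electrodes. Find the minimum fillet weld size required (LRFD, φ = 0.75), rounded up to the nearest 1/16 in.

w = 9/16 in

E60XX → F_EXX = 60 ksi.
Total weld length L = 26 in.
Required throat t_e = P_u / (φ × 0.6 F_EXX × L) = 261 / (0.75 × 0.6 × 60 × 26) = 0.3718 in.
Required leg w = t_e / 0.707 = 0.5259 in → use 9/16 in.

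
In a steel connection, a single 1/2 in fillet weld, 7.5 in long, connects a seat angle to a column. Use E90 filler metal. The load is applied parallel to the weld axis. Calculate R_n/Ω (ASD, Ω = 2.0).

R_n/Ω ≈ 71.6 kip

E90XX → F_EXX = 90 ksi.
Effective throat t_e = 0.707 × 0.5 = 0.3535 in.
Total length L = 7.5 in; A_we = 0.3535 × 7.5 = 2.651 in².
F_nw = 0.6 F_EXX = 0.6 × 90 = 54 ksi.
R_n = 54 × 2.651 = 143.2 kip; R_n/Ω = 143.2/2.0 = 71.58 kip.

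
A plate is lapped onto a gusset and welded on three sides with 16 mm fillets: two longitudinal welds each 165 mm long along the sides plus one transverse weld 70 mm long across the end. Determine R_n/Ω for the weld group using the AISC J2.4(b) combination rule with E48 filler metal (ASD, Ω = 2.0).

E48XX → F_EXX = 480 MPa.
t_e = 0.707 × 16 = 11.31 mm.
R_nwl = 0.6 × 480 × 11.31 × 330 × 10⁻³ = 1075 kN (longitudinal, 2 welds).
R_nwt = 0.6 × 480 × 11.31 × 70 × 10⁻³ = 228 kN (transverse, base value).
(i) R_nwl + R_nwt = 1303 kN; (ii) 0.85 R_nwl + 1.5 R_nwt = 1256 kN.
R_n = max = 1303 kN [governs: (i)]; R_n/Ω = 651.6 kN.

R_n/Ω ≈ 652 kN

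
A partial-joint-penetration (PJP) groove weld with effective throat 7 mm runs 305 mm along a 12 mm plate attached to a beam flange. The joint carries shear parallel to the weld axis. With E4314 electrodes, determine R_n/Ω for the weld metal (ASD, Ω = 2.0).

R_n/Ω ≈ 275 kN

E43XX → F_EXX = 430 MPa.
Effective throat (given) t_e = 7 mm.
A_we = 7 × 305 = 2135 mm².
F_nw = 0.6 F_EXX = 258 MPa.
R_n/Ω = (258 × 2135) / 2.0 × 10⁻³ = 275.4 kN.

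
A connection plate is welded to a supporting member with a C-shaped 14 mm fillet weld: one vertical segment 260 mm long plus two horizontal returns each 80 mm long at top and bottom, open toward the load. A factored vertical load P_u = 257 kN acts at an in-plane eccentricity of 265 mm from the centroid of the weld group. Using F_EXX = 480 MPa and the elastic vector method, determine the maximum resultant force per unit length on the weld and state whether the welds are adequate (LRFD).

Total weld length L_w = 420 mm. Treat welds as unit-width lines.
Centroid: x̄ = 2×80×40 / 420 = 15.24 mm from the vertical weld.
Polar moment about centroid: J = I_x + I_y = [260³/12 + 2×80×130²] + [260×15.24² + 2(80³/12 + 80×24.76²)] = 4412000 mm³.
Direct shear f_v = P/L_w = 257×10³ / 420 = 611.9 N/mm (vertical).
Torsion M = P·e = 257×10³ × 265 = 68105000 N·mm.
Critical point at (x, y) = (64.76, 130) from centroid. f_tx = M·y/J = 2007 N/mm; f_ty = M·x/J = 999.6 N/mm.
Resultant f_max = √[f_tx² + (f_v + f_ty)²] = √[2007² + (611.9 + 999.6)²] = 2574 N/mm.
Capacity per unit length: φr_n = 0.75 × 0.6 × 480 × (0.707 × 14) = 2138 N/mm.
2574 > 2138 → NOT adequate.

f_max ≈ 2570 N/mm; NOT adequate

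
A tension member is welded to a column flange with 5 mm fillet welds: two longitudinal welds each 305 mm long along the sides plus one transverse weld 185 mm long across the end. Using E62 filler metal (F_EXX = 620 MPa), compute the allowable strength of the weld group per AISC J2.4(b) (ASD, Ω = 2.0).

R_n/Ω ≈ 523 kN

t_e = 0.707 × 5 = 3.535 mm.
R_nwl = 0.6 × 620 × 3.535 × 610 × 10⁻³ = 802.2 kN (longitudinal, 2 welds).
R_nwt = 0.6 × 620 × 3.535 × 185 × 10⁻³ = 243.3 kN (transverse, base value).
(i) R_nwl + R_nwt = 1045 kN; (ii) 0.85 R_nwl + 1.5 R_nwt = 1047 kN.
R_n = max = 1047 kN [governs: (ii)]; R_n/Ω = 523.4 kN.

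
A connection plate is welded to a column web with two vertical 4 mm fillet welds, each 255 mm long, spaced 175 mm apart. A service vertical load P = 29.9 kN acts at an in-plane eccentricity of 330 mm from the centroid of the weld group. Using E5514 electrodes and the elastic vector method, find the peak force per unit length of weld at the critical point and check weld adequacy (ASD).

f_max ≈ 266 N/mm; adequate

E55XX → F_EXX = 550 MPa.
Total weld length L_w = 510 mm. Treat welds as unit-width lines.
Polar moment about centroid: J = 2[d³/12 + d(b/2)²] = 2[255³/12 + 255×87.5²] = 6668000 mm³.
Direct shear f_v = P/L_w = 29.9×10³ / 510 = 58.63 N/mm (vertical).
Torsion M = P·e = 29.9×10³ × 330 = 9867000 N·mm.
Critical point at (x, y) = (87.5, 127.5) from centroid. f_tx = M·y/J = 188.7 N/mm; f_ty = M·x/J = 129.5 N/mm.
Resultant f_max = √[f_tx² + (f_v + f_ty)²] = √[188.7² + (58.63 + 129.5)²] = 266.4 N/mm.
Capacity per unit length: r_n/Ω = (1/2.0) × 0.6 × 550 × (0.707 × 4) = 466.6 N/mm.
266.4 ≤ 466.6 → adequate.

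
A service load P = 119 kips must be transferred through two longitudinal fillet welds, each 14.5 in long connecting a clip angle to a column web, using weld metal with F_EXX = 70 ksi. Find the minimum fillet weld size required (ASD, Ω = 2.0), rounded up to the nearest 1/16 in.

w = 5/16 in

Total weld length L = 29 in.
Required throat t_e = P × Ω / (0.6 F_EXX × L) = 119 × 2.0 / (0.6 × 70 × 29) = 0.1954 in.
Required leg w = t_e / 0.707 = 0.2764 in → use 5/16 in.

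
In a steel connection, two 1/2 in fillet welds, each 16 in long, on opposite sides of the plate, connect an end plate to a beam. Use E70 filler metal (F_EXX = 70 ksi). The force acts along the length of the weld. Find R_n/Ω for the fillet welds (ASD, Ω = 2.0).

Effective throat t_e = 0.707 × 0.5 = 0.3535 in.
Total length L = 32 in; A_we = 0.3535 × 32 = 11.31 in².
F_nw = 0.6 F_EXX = 0.6 × 70 = 42 ksi.
R_n = 42 × 11.31 = 475.1 kip; R_n/Ω = 475.1/2.0 = 237.6 kip.

R_n/Ω ≈ 238 kip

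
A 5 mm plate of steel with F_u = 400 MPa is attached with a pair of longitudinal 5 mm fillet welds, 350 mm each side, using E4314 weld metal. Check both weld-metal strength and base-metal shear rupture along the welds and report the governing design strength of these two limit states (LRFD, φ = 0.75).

φR_n ≈ 479 kN (weld metal governs)

E43XX → F_EXX = 430 MPa.
t_e = 0.707 × 5 = 3.535 mm; L = 700 mm.
Weld metal: φR_n = 0.75 × 0.6 × 430 × 3.535 × 700 × 10⁻³ = 478.8 kN.
Base metal (shear rupture): φR_n = 0.75 × 0.6 × 400 × 5 × 700 × 10⁻³ = 630 kN.
Governing: weld metal.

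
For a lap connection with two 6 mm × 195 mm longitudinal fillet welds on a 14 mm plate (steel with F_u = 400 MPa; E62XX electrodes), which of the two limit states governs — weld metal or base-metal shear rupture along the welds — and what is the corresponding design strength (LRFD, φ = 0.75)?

φR_n ≈ 462 kN (weld metal governs)

E62XX → F_EXX = 620 MPa.
t_e = 0.707 × 6 = 4.242 mm; L = 390 mm.
Weld metal: φR_n = 0.75 × 0.6 × 620 × 4.242 × 390 × 10⁻³ = 461.6 kN.
Base metal (shear rupture): φR_n = 0.75 × 0.6 × 400 × 14 × 390 × 10⁻³ = 982.8 kN.
Governing: weld metal.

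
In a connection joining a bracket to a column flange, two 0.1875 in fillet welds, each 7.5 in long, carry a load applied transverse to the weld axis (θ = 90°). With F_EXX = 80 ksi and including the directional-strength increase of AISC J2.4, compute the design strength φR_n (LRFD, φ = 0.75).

φR_n ≈ 107 kip

t_e = 0.707 × 0.1875 = 0.1326 in; A_we = 0.1326 × 15 = 1.988 in².
Directional factor: 1.0 + 0.5 sin^1.5(90°) = 1.5.
F_nw = 0.6 × 80 × 1.5 = 72 ksi.
φR_n = 0.75 × 72 × 1.988 = 107.4 kip.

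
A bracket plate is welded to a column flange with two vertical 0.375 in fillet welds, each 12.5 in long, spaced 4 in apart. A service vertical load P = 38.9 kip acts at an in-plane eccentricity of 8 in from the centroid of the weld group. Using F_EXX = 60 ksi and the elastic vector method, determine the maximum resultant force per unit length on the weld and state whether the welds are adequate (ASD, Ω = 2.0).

Total weld length L_w = 25 in. Treat welds as unit-width lines.
Polar moment about centroid: J = 2[d³/12 + d(b/2)²] = 2[12.5³/12 + 12.5×2²] = 425.5 in³.
Direct shear f_v = P/L_w = 38.9 / 25 = 1.556 kip/in (vertical).
Torsion M = P·e = 38.9 × 8 = 311.2 kip·in.
Critical point at (x, y) = (2, 6.25) from centroid. f_tx = M·y/J = 4.571 kip/in; f_ty = M·x/J = 1.463 kip/in.
Resultant f_max = √[f_tx² + (f_v + f_ty)²] = √[4.571² + (1.556 + 1.463)²] = 5.478 kip/in.
Capacity per unit length: r_n/Ω = (1/2.0) × 0.6 × 60 × (0.707 × 0.375) = 4.772 kip/in.
5.478 > 4.772 → NOT adequate.

f_max ≈ 5.48 kip/in; NOT adequate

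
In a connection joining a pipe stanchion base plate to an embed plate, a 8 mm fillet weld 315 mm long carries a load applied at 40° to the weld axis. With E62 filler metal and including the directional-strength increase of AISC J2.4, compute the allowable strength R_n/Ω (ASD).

E62XX → F_EXX = 620 MPa.
t_e = 0.707 × 8 = 5.656 mm; A_we = 5.656 × 315 = 1782 mm².
Directional factor: 1.0 + 0.5 sin^1.5(40°) = 1.258.
F_nw = 0.6 × 620 × 1.258 = 467.9 MPa.
R_n/Ω = (467.9 × 1782) / 2.0 × 10⁻³ = 416.8 kN.

R_n/Ω ≈ 417 kN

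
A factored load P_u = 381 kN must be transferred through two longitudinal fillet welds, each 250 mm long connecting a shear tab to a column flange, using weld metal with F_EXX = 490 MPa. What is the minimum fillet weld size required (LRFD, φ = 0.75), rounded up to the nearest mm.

Total weld length L = 500 mm.
Required throat t_e = P_u / (φ × 0.6 F_EXX × L) = 381 / (0.75 × 0.6 × 490 × 500 × 10⁻³) = 3.456 mm.
Required leg w = t_e / 0.707 = 4.888 mm → use 5 mm.

w = 5 mm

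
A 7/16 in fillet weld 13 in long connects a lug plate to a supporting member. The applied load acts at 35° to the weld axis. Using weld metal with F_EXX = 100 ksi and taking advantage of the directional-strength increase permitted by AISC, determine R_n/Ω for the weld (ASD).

t_e = 0.707 × 0.4375 = 0.3093 in; A_we = 0.3093 × 13 = 4.021 in².
Directional factor: 1.0 + 0.5 sin^1.5(35°) = 1.217.
F_nw = 0.6 × 100 × 1.217 = 73.03 ksi.
R_n/Ω = (73.03 × 4.021) / 2.0 = 146.8 kip.

R_n/Ω ≈ 147 kip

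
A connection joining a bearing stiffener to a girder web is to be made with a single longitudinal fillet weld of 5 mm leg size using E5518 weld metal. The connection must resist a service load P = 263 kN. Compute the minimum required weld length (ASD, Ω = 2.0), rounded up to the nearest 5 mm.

E55XX → F_EXX = 550 MPa.
Throat t_e = 0.707 × 5 = 3.535 mm.
r_n/Ω = (0.6 × 550 × 3.535) / 2.0 = 583.3 N/mm = 0.5833 kN/mm.
L_req = P / (r_n/Ω) = 263 / 0.5833 = 450.9 mm total.
Round up → use L = 455 mm.

L = 455 mm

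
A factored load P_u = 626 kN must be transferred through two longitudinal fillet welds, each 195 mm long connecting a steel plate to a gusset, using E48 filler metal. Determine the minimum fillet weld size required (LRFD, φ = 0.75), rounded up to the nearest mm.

E48XX → F_EXX = 480 MPa.
Total weld length L = 390 mm.
Required throat t_e = P_u / (φ × 0.6 F_EXX × L) = 626 / (0.75 × 0.6 × 480 × 390 × 10⁻³) = 7.431 mm.
Required leg w = t_e / 0.707 = 10.51 mm → use 11 mm.

w = 11 mm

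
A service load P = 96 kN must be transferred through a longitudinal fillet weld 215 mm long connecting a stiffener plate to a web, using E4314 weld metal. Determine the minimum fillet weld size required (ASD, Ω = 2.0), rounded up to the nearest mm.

E43XX → F_EXX = 430 MPa.
Total weld length L = 215 mm.
Required throat t_e = P × Ω / (0.6 F_EXX × L) = 96 × 2.0 / (0.6 × 430 × 215 × 10⁻³) = 3.461 mm.
Required leg w = t_e / 0.707 = 4.896 mm → use 5 mm.

w = 5 mm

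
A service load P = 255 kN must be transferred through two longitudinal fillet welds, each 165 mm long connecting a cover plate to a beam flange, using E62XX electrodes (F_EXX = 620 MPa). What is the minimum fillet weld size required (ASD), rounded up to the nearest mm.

w = 6 mm

Total weld length L = 330 mm.
Required throat t_e = P × Ω / (0.6 F_EXX × L) = 255 × 2.0 / (0.6 × 620 × 330 × 10⁻³) = 4.154 mm.
Required leg w = t_e / 0.707 = 5.876 mm → use 6 mm.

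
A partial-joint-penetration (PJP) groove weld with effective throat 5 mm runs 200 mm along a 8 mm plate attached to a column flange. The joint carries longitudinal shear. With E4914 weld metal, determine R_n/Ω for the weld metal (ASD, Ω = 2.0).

R_n/Ω ≈ 147 kN

E49XX → F_EXX = 490 MPa.
Effective throat (given) t_e = 5 mm.
A_we = 5 × 200 = 1000 mm².
F_nw = 0.6 F_EXX = 294 MPa.
R_n/Ω = (294 × 1000) / 2.0 × 10⁻³ = 147 kN.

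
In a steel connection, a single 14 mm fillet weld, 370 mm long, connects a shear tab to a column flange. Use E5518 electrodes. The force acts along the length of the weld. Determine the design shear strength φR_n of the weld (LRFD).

E55XX → F_EXX = 550 MPa.
Effective throat t_e = 0.707 × 14 = 9.898 mm.
Total length L = 370 mm; A_we = 9.898 × 370 = 3662 mm².
F_nw = 0.6 F_EXX = 0.6 × 550 = 330 MPa.
φR_n = 0.75 × 330 × 3662 × 10⁻³ = 906.4 kN.

φR_n ≈ 906 kN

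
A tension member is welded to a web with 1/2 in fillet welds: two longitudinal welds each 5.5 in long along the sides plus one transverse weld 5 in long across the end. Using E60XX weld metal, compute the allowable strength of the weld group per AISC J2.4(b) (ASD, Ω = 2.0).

R_n/Ω ≈ 107 kip

E60XX → F_EXX = 60 ksi.
t_e = 0.707 × 0.5 = 0.3535 in.
R_nwl = 0.6 × 60 × 0.3535 × 11 = 140 kip (longitudinal, 2 welds).
R_nwt = 0.6 × 60 × 0.3535 × 5 = 63.63 kip (transverse, base value).
(i) R_nwl + R_nwt = 203.6 kip; (ii) 0.85 R_nwl + 1.5 R_nwt = 214.4 kip.
R_n = max = 214.4 kip [governs: (ii)]; R_n/Ω = 107.2 kip.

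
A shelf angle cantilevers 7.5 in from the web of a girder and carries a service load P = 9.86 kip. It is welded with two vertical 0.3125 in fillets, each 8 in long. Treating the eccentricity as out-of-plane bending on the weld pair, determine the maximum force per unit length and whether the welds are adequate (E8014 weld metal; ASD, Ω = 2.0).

f_max ≈ 3.52 kip/in; adequate

E80XX → F_EXX = 80 ksi.
L_w = 2 × 8 = 16 in; section modulus (unit throat) S = 2 × L²/6 = 21.33 in².
Direct shear f_v = P/L_w = 9.86/16 = 0.6162 kip/in.
Moment M = P × e = 9.86 × 7.5 = 73.95 kip·in; bending f_b = M/S = 3.466 kip/in.
f_max = √(f_v² + f_b²) = √(0.6162² + 3.466²) = 3.521 kip/in.
r_n/Ω = (1/2.0) × 0.6 × 80 × (0.707 × 0.3125) = 5.302 kip/in → adequate.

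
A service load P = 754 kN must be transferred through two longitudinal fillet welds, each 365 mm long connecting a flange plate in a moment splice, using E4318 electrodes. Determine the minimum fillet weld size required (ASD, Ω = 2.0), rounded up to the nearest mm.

w = 12 mm

E43XX → F_EXX = 430 MPa.
Total weld length L = 730 mm.
Required throat t_e = P × Ω / (0.6 F_EXX × L) = 754 × 2.0 / (0.6 × 430 × 730 × 10⁻³) = 8.007 mm.
Required leg w = t_e / 0.707 = 11.33 mm → use 12 mm.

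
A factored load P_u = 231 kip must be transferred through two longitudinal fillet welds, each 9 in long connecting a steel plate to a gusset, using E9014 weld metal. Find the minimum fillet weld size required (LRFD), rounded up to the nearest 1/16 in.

E90XX → F_EXX = 90 ksi.
Total weld length L = 18 in.
Required throat t_e = P_u / (φ × 0.6 F_EXX × L) = 231 / (0.75 × 0.6 × 90 × 18) = 0.3169 in.
Required leg w = t_e / 0.707 = 0.4482 in → use 1/2 in.

w = 1/2 in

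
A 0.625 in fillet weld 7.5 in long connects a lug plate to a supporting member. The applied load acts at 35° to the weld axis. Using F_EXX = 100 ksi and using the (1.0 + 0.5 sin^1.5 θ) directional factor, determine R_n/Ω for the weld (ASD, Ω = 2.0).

R_n/Ω ≈ 121 kips

t_e = 0.707 × 0.625 = 0.4419 in; A_we = 0.4419 × 7.5 = 3.314 in².
Directional factor: 1.0 + 0.5 sin^1.5(35°) = 1.217.
F_nw = 0.6 × 100 × 1.217 = 73.03 ksi.
R_n/Ω = (73.03 × 3.314) / 2.0 = 121 kips.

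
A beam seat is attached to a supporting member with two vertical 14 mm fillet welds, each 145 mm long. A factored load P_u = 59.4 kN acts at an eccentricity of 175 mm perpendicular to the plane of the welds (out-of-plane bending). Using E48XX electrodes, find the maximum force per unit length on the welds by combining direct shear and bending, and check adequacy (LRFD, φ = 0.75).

f_max ≈ 1500 N/mm; adequate

E48XX → F_EXX = 480 MPa.
L_w = 2 × 145 = 290 mm; section modulus (unit throat) S = 2 × L²/6 = 7008 mm².
Direct shear f_v = P/L_w = 59.4×10³/290 = 204.8 N/mm.
Moment M = P × e = 59.4×10³ × 175 = 10395000 N·mm; bending f_b = M/S = 1483 N/mm.
f_max = √(f_v² + f_b²) = √(204.8² + 1483²) = 1497 N/mm.
φr_n = 0.75 × 0.6 × 480 × (0.707 × 14) = 2138 N/mm → adequate.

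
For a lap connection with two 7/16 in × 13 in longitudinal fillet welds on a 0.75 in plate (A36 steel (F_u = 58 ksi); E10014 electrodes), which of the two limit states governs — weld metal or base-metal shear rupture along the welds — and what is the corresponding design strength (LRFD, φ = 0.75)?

E100XX → F_EXX = 100 ksi.
t_e = 0.707 × 0.4375 = 0.3093 in; L = 26 in.
Weld metal: φR_n = 0.75 × 0.6 × 100 × 0.3093 × 26 = 361.9 kips.
Base metal (shear rupture): φR_n = 0.75 × 0.6 × 58 × 0.75 × 26 = 508.9 kips.
Governing: weld metal.

φR_n ≈ 362 kips (weld metal governs)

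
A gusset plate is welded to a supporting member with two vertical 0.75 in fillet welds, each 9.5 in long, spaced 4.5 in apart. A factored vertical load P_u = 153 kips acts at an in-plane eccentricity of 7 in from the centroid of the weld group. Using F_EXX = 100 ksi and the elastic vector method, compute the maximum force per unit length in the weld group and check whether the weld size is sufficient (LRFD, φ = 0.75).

f_max ≈ 28 kip/in; NOT adequate

Total weld length L_w = 19 in. Treat welds as unit-width lines.
Polar moment about centroid: J = 2[d³/12 + d(b/2)²] = 2[9.5³/12 + 9.5×2.25²] = 239.1 in³.
Direct shear f_v = P/L_w = 153 / 19 = 8.053 kip/in (vertical).
Torsion M = P·e = 153 × 7 = 1071 kip·in.
Critical point at (x, y) = (2.25, 4.75) from centroid. f_tx = M·y/J = 21.28 kip/in; f_ty = M·x/J = 10.08 kip/in.
Resultant f_max = √[f_tx² + (f_v + f_ty)²] = √[21.28² + (8.053 + 10.08)²] = 27.96 kip/in.
Capacity per unit length: φr_n = 0.75 × 0.6 × 100 × (0.707 × 0.75) = 23.86 kip/in.
27.96 > 23.86 → NOT adequate.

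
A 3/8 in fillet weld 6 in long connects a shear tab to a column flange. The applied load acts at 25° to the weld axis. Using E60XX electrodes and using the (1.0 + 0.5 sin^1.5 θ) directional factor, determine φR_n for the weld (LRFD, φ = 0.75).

E60XX → F_EXX = 60 ksi.
t_e = 0.707 × 0.375 = 0.2651 in; A_we = 0.2651 × 6 = 1.591 in².
Directional factor: 1.0 + 0.5 sin^1.5(25°) = 1.137.
F_nw = 0.6 × 60 × 1.137 = 40.95 ksi.
φR_n = 0.75 × 40.95 × 1.591 = 48.85 kip.

φR_n ≈ 48.9 kip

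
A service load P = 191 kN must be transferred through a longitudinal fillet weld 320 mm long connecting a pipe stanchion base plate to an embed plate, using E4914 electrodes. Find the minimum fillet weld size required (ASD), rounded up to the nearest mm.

E49XX → F_EXX = 490 MPa.
Total weld length L = 320 mm.
Required throat t_e = P × Ω / (0.6 F_EXX × L) = 191 × 2.0 / (0.6 × 490 × 320 × 10⁻³) = 4.06 mm.
Required leg w = t_e / 0.707 = 5.743 mm → use 6 mm.

w = 6 mm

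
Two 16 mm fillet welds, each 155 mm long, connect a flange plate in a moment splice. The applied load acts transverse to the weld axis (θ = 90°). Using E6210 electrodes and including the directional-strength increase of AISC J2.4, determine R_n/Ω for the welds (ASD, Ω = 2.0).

R_n/Ω ≈ 978 kN

E62XX → F_EXX = 620 MPa.
t_e = 0.707 × 16 = 11.31 mm; A_we = 11.31 × 310 = 3507 mm².
Directional factor: 1.0 + 0.5 sin^1.5(90°) = 1.5.
F_nw = 0.6 × 620 × 1.5 = 558 MPa.
R_n/Ω = (558 × 3507) / 2.0 × 10⁻³ = 978.4 kN.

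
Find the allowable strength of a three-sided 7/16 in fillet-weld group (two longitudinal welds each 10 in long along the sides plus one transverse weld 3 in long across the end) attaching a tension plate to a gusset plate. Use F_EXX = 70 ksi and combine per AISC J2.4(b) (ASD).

R_n/Ω ≈ 149 kip

t_e = 0.707 × 0.4375 = 0.3093 in.
R_nwl = 0.6 × 70 × 0.3093 × 20 = 259.8 kip (longitudinal, 2 welds).
R_nwt = 0.6 × 70 × 0.3093 × 3 = 38.97 kip (transverse, base value).
(i) R_nwl + R_nwt = 298.8 kip; (ii) 0.85 R_nwl + 1.5 R_nwt = 279.3 kip.
R_n = max = 298.8 kip [governs: (i)]; R_n/Ω = 149.4 kip.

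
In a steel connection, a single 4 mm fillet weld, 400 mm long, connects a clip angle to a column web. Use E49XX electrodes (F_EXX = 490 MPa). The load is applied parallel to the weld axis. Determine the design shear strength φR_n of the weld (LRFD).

φR_n ≈ 249 kN

Effective throat t_e = 0.707 × 4 = 2.828 mm.
Total length L = 400 mm; A_we = 2.828 × 400 = 1131 mm².
F_nw = 0.6 F_EXX = 0.6 × 490 = 294 MPa.
φR_n = 0.75 × 294 × 1131 × 10⁻³ = 249.4 kN.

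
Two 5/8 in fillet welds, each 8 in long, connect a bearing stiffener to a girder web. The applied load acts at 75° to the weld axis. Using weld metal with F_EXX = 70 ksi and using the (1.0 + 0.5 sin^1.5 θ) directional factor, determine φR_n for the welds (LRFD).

φR_n ≈ 328 kip

t_e = 0.707 × 0.625 = 0.4419 in; A_we = 0.4419 × 16 = 7.07 in².
Directional factor: 1.0 + 0.5 sin^1.5(75°) = 1.475.
F_nw = 0.6 × 70 × 1.475 = 61.94 ksi.
φR_n = 0.75 × 61.94 × 7.07 = 328.4 kip.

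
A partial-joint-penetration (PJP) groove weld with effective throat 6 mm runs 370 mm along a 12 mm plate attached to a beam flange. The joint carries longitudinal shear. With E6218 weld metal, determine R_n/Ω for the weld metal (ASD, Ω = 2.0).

E62XX → F_EXX = 620 MPa.
Effective throat (given) t_e = 6 mm.
A_we = 6 × 370 = 2220 mm².
F_nw = 0.6 F_EXX = 372 MPa.
R_n/Ω = (372 × 2220) / 2.0 × 10⁻³ = 412.9 kN.

R_n/Ω ≈ 413 kN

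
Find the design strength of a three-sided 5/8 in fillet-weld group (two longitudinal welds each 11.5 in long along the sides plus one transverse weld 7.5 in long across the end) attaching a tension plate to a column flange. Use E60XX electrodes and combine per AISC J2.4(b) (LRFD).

φR_n ≈ 367 kip

E60XX → F_EXX = 60 ksi.
t_e = 0.707 × 0.625 = 0.4419 in.
R_nwl = 0.6 × 60 × 0.4419 × 23 = 365.9 kip (longitudinal, 2 welds).
R_nwt = 0.6 × 60 × 0.4419 × 7.5 = 119.3 kip (transverse, base value).
(i) R_nwl + R_nwt = 485.2 kip; (ii) 0.85 R_nwl + 1.5 R_nwt = 490 kip.
R_n = max = 490 kip [governs: (ii)]; φR_n = 367.5 kip.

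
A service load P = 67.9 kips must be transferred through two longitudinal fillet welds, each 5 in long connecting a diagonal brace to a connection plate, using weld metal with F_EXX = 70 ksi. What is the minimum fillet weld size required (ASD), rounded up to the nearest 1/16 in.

Total weld length L = 10 in.
Required throat t_e = P × Ω / (0.6 F_EXX × L) = 67.9 × 2.0 / (0.6 × 70 × 10) = 0.3233 in.
Required leg w = t_e / 0.707 = 0.4573 in → use 1/2 in.

w = 1/2 in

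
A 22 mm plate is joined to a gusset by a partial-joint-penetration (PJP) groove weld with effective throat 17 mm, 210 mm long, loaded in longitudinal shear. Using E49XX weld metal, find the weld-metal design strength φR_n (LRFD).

φR_n ≈ 787 kN

E49XX → F_EXX = 490 MPa.
Effective throat (given) t_e = 17 mm.
A_we = 17 × 210 = 3570 mm².
F_nw = 0.6 F_EXX = 294 MPa.
φR_n = 0.75 × 294 × 3570 × 10⁻³ = 787.2 kN.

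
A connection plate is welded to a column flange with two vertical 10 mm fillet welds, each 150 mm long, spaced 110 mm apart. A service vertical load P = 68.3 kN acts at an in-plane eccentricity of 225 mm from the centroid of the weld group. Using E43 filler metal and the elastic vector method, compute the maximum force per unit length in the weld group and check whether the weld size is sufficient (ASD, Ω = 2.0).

f_max ≈ 1120 N/mm; NOT adequate

E43XX → F_EXX = 430 MPa.
Total weld length L_w = 300 mm. Treat welds as unit-width lines.
Polar moment about centroid: J = 2[d³/12 + d(b/2)²] = 2[150³/12 + 150×55²] = 1470000 mm³.
Direct shear f_v = P/L_w = 68.3×10³ / 300 = 227.7 N/mm (vertical).
Torsion M = P·e = 68.3×10³ × 225 = 15368000 N·mm.
Critical point at (x, y) = (55, 75) from centroid. f_tx = M·y/J = 784.1 N/mm; f_ty = M·x/J = 575 N/mm.
Resultant f_max = √[f_tx² + (f_v + f_ty)²] = √[784.1² + (227.7 + 575)²] = 1122 N/mm.
Capacity per unit length: r_n/Ω = (1/2.0) × 0.6 × 430 × (0.707 × 10) = 912 N/mm.
1122 > 912 → NOT adequate.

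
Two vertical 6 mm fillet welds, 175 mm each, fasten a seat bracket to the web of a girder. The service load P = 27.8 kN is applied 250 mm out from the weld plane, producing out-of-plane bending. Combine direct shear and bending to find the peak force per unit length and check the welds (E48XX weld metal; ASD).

f_max ≈ 685 N/mm; NOT adequate

E48XX → F_EXX = 480 MPa.
L_w = 2 × 175 = 350 mm; section modulus (unit throat) S = 2 × L²/6 = 10210 mm².
Direct shear f_v = P/L_w = 27.8×10³/350 = 79.43 N/mm.
Moment M = P × e = 27.8×10³ × 250 = 6950000 N·mm; bending f_b = M/S = 680.8 N/mm.
f_max = √(f_v² + f_b²) = √(79.43² + 680.8²) = 685.4 N/mm.
r_n/Ω = (1/2.0) × 0.6 × 480 × (0.707 × 6) = 610.8 N/mm → NOT adequate.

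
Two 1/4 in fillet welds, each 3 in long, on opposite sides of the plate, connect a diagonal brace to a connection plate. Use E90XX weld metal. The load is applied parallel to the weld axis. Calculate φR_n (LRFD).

E90XX → F_EXX = 90 ksi.
Effective throat t_e = 0.707 × 0.25 = 0.1767 in.
Total length L = 6 in; A_we = 0.1767 × 6 = 1.06 in².
F_nw = 0.6 F_EXX = 0.6 × 90 = 54 ksi.
φR_n = 0.75 × 54 × 1.06 = 42.95 kip.

φR_n ≈ 43 kip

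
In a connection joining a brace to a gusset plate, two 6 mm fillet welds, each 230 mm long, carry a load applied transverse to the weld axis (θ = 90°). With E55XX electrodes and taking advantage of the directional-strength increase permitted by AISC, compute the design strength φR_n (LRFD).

E55XX → F_EXX = 550 MPa.
t_e = 0.707 × 6 = 4.242 mm; A_we = 4.242 × 460 = 1951 mm².
Directional factor: 1.0 + 0.5 sin^1.5(90°) = 1.5.
F_nw = 0.6 × 550 × 1.5 = 495 MPa.
φR_n = 0.75 × 495 × 1951 × 10⁻³ = 724.4 kN.

φR_n ≈ 724 kN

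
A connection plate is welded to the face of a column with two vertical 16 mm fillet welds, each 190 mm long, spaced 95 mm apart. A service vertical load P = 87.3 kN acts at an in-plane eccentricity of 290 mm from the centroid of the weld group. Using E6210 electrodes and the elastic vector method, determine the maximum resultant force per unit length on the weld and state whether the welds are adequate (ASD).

E62XX → F_EXX = 620 MPa.
Total weld length L_w = 380 mm. Treat welds as unit-width lines.
Polar moment about centroid: J = 2[d³/12 + d(b/2)²] = 2[190³/12 + 190×47.5²] = 2001000 mm³.
Direct shear f_v = P/L_w = 87.3×10³ / 380 = 229.7 N/mm (vertical).
Torsion M = P·e = 87.3×10³ × 290 = 25317000 N·mm.
Critical point at (x, y) = (47.5, 95) from centroid. f_tx = M·y/J = 1202 N/mm; f_ty = M·x/J = 601.1 N/mm.
Resultant f_max = √[f_tx² + (f_v + f_ty)²] = √[1202² + (229.7 + 601.1)²] = 1461 N/mm.
Capacity per unit length: r_n/Ω = (1/2.0) × 0.6 × 620 × (0.707 × 16) = 2104 N/mm.
1461 ≤ 2104 → adequate.

f_max ≈ 1460 N/mm; adequate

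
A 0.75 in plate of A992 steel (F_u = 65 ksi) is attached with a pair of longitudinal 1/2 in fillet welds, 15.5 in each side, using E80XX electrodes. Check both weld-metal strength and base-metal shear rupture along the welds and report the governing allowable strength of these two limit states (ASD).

R_n/Ω ≈ 263 kips (weld metal governs)

E80XX → F_EXX = 80 ksi.
t_e = 0.707 × 0.5 = 0.3535 in; L = 31 in.
Weld metal: R_n/Ω = (1/2.0) × 0.6 × 80 × 0.3535 × 31 = 263 kips.
Base metal (shear rupture): R_n/Ω = (1/2.0) × 0.6 × 65 × 0.75 × 31 = 453.4 kips.
Governing: weld metal.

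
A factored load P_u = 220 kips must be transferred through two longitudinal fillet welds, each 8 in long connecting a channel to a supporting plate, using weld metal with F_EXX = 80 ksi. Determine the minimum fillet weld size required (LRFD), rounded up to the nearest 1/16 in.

Total weld length L = 16 in.
Required throat t_e = P_u / (φ × 0.6 F_EXX × L) = 220 / (0.75 × 0.6 × 80 × 16) = 0.3819 in.
Required leg w = t_e / 0.707 = 0.5402 in → use 9/16 in.

w = 9/16 in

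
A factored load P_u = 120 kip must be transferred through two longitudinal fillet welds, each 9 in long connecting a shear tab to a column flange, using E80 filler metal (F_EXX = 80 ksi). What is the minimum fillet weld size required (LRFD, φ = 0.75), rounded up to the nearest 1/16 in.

Total weld length L = 18 in.
Required throat t_e = P_u / (φ × 0.6 F_EXX × L) = 120 / (0.75 × 0.6 × 80 × 18) = 0.1852 in.
Required leg w = t_e / 0.707 = 0.2619 in → use 5/16 in.

w = 5/16 in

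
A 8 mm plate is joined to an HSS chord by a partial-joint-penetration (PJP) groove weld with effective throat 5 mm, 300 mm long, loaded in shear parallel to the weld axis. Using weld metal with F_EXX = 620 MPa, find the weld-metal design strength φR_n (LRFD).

Effective throat (given) t_e = 5 mm.
A_we = 5 × 300 = 1500 mm².
F_nw = 0.6 F_EXX = 372 MPa.
φR_n = 0.75 × 372 × 1500 × 10⁻³ = 418.5 kN.

φR_n ≈ 418 kN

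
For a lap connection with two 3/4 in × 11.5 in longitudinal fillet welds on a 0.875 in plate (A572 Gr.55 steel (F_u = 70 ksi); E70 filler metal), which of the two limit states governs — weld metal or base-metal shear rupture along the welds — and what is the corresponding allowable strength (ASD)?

R_n/Ω ≈ 256 kip (weld metal governs)

E70XX → F_EXX = 70 ksi.
t_e = 0.707 × 0.75 = 0.5302 in; L = 23 in.
Weld metal: R_n/Ω = (1/2.0) × 0.6 × 70 × 0.5302 × 23 = 256.1 kip.
Base metal (shear rupture): R_n/Ω = (1/2.0) × 0.6 × 70 × 0.875 × 23 = 422.6 kip.
Governing: weld metal.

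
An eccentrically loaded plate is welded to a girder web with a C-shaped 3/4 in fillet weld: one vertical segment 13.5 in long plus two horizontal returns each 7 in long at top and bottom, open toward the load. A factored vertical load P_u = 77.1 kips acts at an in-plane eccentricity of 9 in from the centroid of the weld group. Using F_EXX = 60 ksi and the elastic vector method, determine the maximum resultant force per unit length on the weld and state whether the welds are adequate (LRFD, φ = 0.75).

f_max ≈ 8.04 kip/in; adequate

Total weld length L_w = 27.5 in. Treat welds as unit-width lines.
Centroid: x̄ = 2×7×3.5 / 27.5 = 1.782 in from the vertical weld.
Polar moment about centroid: J = I_x + I_y = [13.5³/12 + 2×7×6.75²] + [13.5×1.782² + 2(7³/12 + 7×1.718²)] = 984.3 in³.
Direct shear f_v = P/L_w = 77.1 / 27.5 = 2.804 kip/in (vertical).
Torsion M = P·e = 77.1 × 9 = 693.9 kip·in.
Critical point at (x, y) = (5.218, 6.75) from centroid. f_tx = M·y/J = 4.759 kip/in; f_ty = M·x/J = 3.679 kip/in.
Resultant f_max = √[f_tx² + (f_v + f_ty)²] = √[4.759² + (2.804 + 3.679)²] = 8.042 kip/in.
Capacity per unit length: φr_n = 0.75 × 0.6 × 60 × (0.707 × 0.75) = 14.32 kip/in.
8.042 ≤ 14.32 → adequate.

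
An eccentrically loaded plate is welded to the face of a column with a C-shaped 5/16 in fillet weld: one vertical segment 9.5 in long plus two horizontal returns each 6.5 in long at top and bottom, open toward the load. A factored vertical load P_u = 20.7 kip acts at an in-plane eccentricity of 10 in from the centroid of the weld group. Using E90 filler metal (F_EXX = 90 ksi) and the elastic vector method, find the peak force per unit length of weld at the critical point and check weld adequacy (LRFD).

f_max ≈ 3.63 kip/in; adequate

Total weld length L_w = 22.5 in. Treat welds as unit-width lines.
Centroid: x̄ = 2×6.5×3.25 / 22.5 = 1.878 in from the vertical weld.
Polar moment about centroid: J = I_x + I_y = [9.5³/12 + 2×6.5×4.75²] + [9.5×1.878² + 2(6.5³/12 + 6.5×1.372²)] = 468.5 in³.
Direct shear f_v = P/L_w = 20.7 / 22.5 = 0.92 kip/in (vertical).
Torsion M = P·e = 20.7 × 10 = 207 kip·in.
Critical point at (x, y) = (4.622, 4.75) from centroid. f_tx = M·y/J = 2.099 kip/in; f_ty = M·x/J = 2.042 kip/in.
Resultant f_max = √[f_tx² + (f_v + f_ty)²] = √[2.099² + (0.92 + 2.042)²] = 3.63 kip/in.
Capacity per unit length: φr_n = 0.75 × 0.6 × 90 × (0.707 × 0.3125) = 8.948 kip/in.
3.63 ≤ 8.948 → adequate.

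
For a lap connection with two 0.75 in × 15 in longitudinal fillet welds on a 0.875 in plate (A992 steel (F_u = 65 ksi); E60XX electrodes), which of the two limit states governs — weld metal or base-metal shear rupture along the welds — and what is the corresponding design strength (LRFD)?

E60XX → F_EXX = 60 ksi.
t_e = 0.707 × 0.75 = 0.5302 in; L = 30 in.
Weld metal: φR_n = 0.75 × 0.6 × 60 × 0.5302 × 30 = 429.5 kip.
Base metal (shear rupture): φR_n = 0.75 × 0.6 × 65 × 0.875 × 30 = 767.8 kip.
Governing: weld metal.

φR_n ≈ 430 kip (weld metal governs)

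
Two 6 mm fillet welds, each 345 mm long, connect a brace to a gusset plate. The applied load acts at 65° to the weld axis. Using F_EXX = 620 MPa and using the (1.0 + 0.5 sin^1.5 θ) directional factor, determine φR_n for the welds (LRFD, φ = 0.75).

φR_n ≈ 1170 kN

t_e = 0.707 × 6 = 4.242 mm; A_we = 4.242 × 690 = 2927 mm².
Directional factor: 1.0 + 0.5 sin^1.5(65°) = 1.431.
F_nw = 0.6 × 620 × 1.431 = 532.5 MPa.
φR_n = 0.75 × 532.5 × 2927 × 10⁻³ = 1169 kN.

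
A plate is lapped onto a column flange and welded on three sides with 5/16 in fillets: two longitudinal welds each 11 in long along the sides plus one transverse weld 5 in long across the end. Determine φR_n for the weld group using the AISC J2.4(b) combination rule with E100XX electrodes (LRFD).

φR_n ≈ 268 kips

E100XX → F_EXX = 100 ksi.
t_e = 0.707 × 0.3125 = 0.2209 in.
R_nwl = 0.6 × 100 × 0.2209 × 22 = 291.6 kips (longitudinal, 2 welds).
R_nwt = 0.6 × 100 × 0.2209 × 5 = 66.28 kips (transverse, base value).
(i) R_nwl + R_nwt = 357.9 kips; (ii) 0.85 R_nwl + 1.5 R_nwt = 347.3 kips.
R_n = max = 357.9 kips [governs: (i)]; φR_n = 268.4 kips.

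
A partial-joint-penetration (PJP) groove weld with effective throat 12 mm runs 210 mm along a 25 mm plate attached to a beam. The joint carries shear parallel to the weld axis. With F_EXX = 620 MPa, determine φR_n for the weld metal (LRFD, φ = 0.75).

φR_n ≈ 703 kN

Effective throat (given) t_e = 12 mm.
A_we = 12 × 210 = 2520 mm².
F_nw = 0.6 F_EXX = 372 MPa.
φR_n = 0.75 × 372 × 2520 × 10⁻³ = 703.1 kN.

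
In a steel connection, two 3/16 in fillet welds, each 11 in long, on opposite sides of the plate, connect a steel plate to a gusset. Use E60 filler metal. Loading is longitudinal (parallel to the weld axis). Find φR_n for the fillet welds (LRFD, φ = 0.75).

φR_n ≈ 78.7 kips

E60XX → F_EXX = 60 ksi.
Effective throat t_e = 0.707 × 0.1875 = 0.1326 in.
Total length L = 22 in; A_we = 0.1326 × 22 = 2.916 in².
F_nw = 0.6 F_EXX = 0.6 × 60 = 36 ksi.
φR_n = 0.75 × 36 × 2.916 = 78.74 kips.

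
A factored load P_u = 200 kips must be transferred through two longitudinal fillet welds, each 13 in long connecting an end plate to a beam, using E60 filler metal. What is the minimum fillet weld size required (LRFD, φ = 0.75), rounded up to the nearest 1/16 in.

E60XX → F_EXX = 60 ksi.
Total weld length L = 26 in.
Required throat t_e = P_u / (φ × 0.6 F_EXX × L) = 200 / (0.75 × 0.6 × 60 × 26) = 0.2849 in.
Required leg w = t_e / 0.707 = 0.403 in → use 7/16 in.

w = 7/16 in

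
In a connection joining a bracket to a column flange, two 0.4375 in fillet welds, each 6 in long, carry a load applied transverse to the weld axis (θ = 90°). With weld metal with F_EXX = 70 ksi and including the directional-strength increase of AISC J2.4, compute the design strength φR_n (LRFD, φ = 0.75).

φR_n ≈ 175 kips

t_e = 0.707 × 0.4375 = 0.3093 in; A_we = 0.3093 × 12 = 3.712 in².
Directional factor: 1.0 + 0.5 sin^1.5(90°) = 1.5.
F_nw = 0.6 × 70 × 1.5 = 63 ksi.
φR_n = 0.75 × 63 × 3.712 = 175.4 kips.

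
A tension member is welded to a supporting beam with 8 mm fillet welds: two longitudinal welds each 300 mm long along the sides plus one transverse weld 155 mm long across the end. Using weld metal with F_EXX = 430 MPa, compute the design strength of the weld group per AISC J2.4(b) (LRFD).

φR_n ≈ 826 kN

t_e = 0.707 × 8 = 5.656 mm.
R_nwl = 0.6 × 430 × 5.656 × 600 × 10⁻³ = 875.5 kN (longitudinal, 2 welds).
R_nwt = 0.6 × 430 × 5.656 × 155 × 10⁻³ = 226.2 kN (transverse, base value).
(i) R_nwl + R_nwt = 1102 kN; (ii) 0.85 R_nwl + 1.5 R_nwt = 1083 kN.
R_n = max = 1102 kN [governs: (i)]; φR_n = 826.3 kN.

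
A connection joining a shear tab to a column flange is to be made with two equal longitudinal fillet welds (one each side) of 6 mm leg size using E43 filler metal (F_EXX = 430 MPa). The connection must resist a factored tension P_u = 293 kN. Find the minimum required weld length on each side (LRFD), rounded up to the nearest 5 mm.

Throat t_e = 0.707 × 6 = 4.242 mm.
φr_n = 0.75 × 0.6 × 430 × 4.242 × 10⁻³ = 0.8208 kN/mm.
L_req = P_u / φr_n = 293 / 0.8208 = 357 mm total.
Per side: 357 / 2 = 178.5 mm.
Round up → use L = 180 mm on each side.

L = 180 mm on each side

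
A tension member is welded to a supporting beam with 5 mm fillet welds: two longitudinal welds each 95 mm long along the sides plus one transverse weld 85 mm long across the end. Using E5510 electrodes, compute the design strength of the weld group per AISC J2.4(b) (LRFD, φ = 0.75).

φR_n ≈ 253 kN

E55XX → F_EXX = 550 MPa.
t_e = 0.707 × 5 = 3.535 mm.
R_nwl = 0.6 × 550 × 3.535 × 190 × 10⁻³ = 221.6 kN (longitudinal, 2 welds).
R_nwt = 0.6 × 550 × 3.535 × 85 × 10⁻³ = 99.16 kN (transverse, base value).
(i) R_nwl + R_nwt = 320.8 kN; (ii) 0.85 R_nwl + 1.5 R_nwt = 337.1 kN.
R_n = max = 337.1 kN [governs: (ii)]; φR_n = 252.8 kN.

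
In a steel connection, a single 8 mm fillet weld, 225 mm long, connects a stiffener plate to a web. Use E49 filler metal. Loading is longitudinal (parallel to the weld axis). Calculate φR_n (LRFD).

E49XX → F_EXX = 490 MPa.
Effective throat t_e = 0.707 × 8 = 5.656 mm.
Total length L = 225 mm; A_we = 5.656 × 225 = 1273 mm².
F_nw = 0.6 F_EXX = 0.6 × 490 = 294 MPa.
φR_n = 0.75 × 294 × 1273 × 10⁻³ = 280.6 kN.

φR_n ≈ 281 kN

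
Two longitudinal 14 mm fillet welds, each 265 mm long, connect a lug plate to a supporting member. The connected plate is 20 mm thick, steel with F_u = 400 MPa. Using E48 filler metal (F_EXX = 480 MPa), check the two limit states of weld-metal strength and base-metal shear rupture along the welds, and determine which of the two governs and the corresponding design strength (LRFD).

t_e = 0.707 × 14 = 9.898 mm; L = 530 mm.
Weld metal: φR_n = 0.75 × 0.6 × 480 × 9.898 × 530 × 10⁻³ = 1133 kN.
Base metal (shear rupture): φR_n = 0.75 × 0.6 × 400 × 20 × 530 × 10⁻³ = 1908 kN.
Governing: weld metal.

φR_n ≈ 1130 kN (weld metal governs)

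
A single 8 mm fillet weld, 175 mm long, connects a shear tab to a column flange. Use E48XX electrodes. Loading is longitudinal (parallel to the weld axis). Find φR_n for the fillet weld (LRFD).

E48XX → F_EXX = 480 MPa.
Effective throat t_e = 0.707 × 8 = 5.656 mm.
Total length L = 175 mm; A_we = 5.656 × 175 = 989.8 mm².
F_nw = 0.6 F_EXX = 0.6 × 480 = 288 MPa.
φR_n = 0.75 × 288 × 989.8 × 10⁻³ = 213.8 kN.

φR_n ≈ 214 kN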